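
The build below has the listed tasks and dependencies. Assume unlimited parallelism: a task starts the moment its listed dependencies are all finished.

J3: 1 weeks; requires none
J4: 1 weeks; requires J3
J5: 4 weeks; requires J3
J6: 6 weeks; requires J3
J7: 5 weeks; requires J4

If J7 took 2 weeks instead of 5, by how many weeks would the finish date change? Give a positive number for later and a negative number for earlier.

Actual critical path: J3→J4→J7 = 1+1+5 = 7 ⇒ 7 weeks.
Since J7 is critical, the -3 change carries straight to that chain (now 4 weeks).
Now J3→J6 = 1+6 = 7 is longest, so the finish becomes 7 weeks.
Change in finish: 7 − 7 = +0 weeks.

0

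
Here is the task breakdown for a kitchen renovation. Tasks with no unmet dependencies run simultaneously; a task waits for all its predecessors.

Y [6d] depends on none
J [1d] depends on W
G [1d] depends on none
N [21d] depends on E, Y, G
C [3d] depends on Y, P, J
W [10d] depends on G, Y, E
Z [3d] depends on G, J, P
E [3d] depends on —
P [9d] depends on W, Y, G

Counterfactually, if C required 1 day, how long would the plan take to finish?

28

Critical path before the change: Y→W→P→C = 6+10+9+3 = 28 giving 28 days.
C lies on that path, so at 1 day the path becomes 26 days.
The binding chain switches to Y→W→P→Z = 6+10+9+3 = 28; finish 28 days.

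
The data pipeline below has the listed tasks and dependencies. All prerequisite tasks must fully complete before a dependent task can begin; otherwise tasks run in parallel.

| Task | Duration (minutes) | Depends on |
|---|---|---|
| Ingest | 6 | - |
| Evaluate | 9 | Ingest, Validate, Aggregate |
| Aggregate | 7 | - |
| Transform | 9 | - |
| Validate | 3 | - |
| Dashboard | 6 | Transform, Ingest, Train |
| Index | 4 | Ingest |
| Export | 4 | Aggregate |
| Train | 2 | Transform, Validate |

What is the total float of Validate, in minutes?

5

The longest chain is Transform→Train→Dashboard = 9+2+6 = 17; overall finish 17 minutes.
Validate finishes as early as 3 and must finish by 8.
So Validate can slip 8 − 3 = 5 minutes.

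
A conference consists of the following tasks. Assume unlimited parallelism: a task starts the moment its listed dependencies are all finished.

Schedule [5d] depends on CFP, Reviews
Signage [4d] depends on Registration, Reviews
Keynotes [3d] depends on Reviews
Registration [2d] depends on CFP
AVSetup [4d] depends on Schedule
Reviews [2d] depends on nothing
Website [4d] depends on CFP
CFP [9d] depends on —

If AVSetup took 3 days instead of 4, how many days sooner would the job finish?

1

Actual critical path: CFP→Schedule→AVSetup = 9+5+4 = 18 ⇒ 18 days.
AVSetup is on the critical path; changing it to 3 makes that path 17 days.
No other chain overtakes it, so the finish is 17 days.
Change in finish: 17 − 18 = -1 days.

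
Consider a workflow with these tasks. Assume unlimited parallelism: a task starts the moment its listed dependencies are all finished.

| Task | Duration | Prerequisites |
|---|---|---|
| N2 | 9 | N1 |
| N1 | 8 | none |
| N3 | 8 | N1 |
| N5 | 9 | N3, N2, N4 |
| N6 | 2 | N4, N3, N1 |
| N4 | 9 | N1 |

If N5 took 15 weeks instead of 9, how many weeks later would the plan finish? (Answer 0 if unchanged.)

6

Baseline: N1→N2→N5 = 8+9+9 = 26 → 26 weeks.
Since N5 is critical, the +6 change carries straight to that chain (now 32 weeks).
The critical path is still N1→N2→N5; finish is now 32 weeks.
Change in finish: 32 − 26 = +6 weeks.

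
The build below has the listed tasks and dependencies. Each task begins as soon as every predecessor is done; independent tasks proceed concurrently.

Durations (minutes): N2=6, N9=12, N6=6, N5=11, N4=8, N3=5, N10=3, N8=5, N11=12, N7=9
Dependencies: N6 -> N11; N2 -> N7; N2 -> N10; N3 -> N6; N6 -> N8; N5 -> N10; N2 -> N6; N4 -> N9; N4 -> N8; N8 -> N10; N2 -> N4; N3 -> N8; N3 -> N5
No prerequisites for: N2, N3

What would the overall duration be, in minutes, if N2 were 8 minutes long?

As given, the longest chain is N2→N4→N9 = 6+8+12 = 26, so the finish is 26 minutes.
N2 lies on that path, so at 8 minutes the path becomes 28 minutes.
The critical path is still N2→N4→N9; finish is now 28 minutes.

28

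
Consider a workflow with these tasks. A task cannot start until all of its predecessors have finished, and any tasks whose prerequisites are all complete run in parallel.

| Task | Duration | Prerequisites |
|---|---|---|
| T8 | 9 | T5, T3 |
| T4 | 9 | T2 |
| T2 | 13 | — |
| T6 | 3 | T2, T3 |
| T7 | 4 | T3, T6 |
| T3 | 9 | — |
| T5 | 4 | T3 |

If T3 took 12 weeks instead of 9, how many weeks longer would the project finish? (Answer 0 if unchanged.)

3

Actual critical path: T3→T5→T8 = 9+4+9 = 22 ⇒ 22 weeks.
T3 lies on that path, so at 12 weeks the path becomes 25 weeks.
That remains the longest chain; total 25 weeks.
Change in finish: 25 − 22 = +3 weeks.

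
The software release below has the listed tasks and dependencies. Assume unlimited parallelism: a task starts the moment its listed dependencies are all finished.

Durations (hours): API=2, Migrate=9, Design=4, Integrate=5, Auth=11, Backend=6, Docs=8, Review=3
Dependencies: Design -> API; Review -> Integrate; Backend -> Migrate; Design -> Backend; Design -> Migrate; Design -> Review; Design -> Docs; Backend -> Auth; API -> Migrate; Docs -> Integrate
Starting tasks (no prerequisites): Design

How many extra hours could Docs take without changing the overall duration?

Critical path: Design→Backend→Auth = 4+6+11 = 21, so the finish is 21 hours.
Docs finishes as early as 12 and must finish by 16.
Float = 21 − 17 = 4.

4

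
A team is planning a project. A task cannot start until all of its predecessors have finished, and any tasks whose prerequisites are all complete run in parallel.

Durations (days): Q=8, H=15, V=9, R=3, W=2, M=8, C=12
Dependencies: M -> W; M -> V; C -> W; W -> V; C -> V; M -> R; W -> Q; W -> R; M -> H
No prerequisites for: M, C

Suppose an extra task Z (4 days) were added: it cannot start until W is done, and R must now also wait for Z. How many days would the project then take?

23

Originally the project takes 23 days.
With Z inserted, R now waits for max(M, W, Z).
New critical path: M→H = 8+15 = 23 ⇒ 23 days.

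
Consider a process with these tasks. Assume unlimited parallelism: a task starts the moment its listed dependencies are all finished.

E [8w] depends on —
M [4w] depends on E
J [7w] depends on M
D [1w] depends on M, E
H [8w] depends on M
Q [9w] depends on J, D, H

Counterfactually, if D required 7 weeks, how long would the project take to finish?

The binding path is E→M→H→Q = 8+4+8+9 = 29; finish at 29 weeks.
The longest path through D is only 22 weeks, so D has float 7.
The critical path is still E→M→H→Q; finish is now 29 weeks.

29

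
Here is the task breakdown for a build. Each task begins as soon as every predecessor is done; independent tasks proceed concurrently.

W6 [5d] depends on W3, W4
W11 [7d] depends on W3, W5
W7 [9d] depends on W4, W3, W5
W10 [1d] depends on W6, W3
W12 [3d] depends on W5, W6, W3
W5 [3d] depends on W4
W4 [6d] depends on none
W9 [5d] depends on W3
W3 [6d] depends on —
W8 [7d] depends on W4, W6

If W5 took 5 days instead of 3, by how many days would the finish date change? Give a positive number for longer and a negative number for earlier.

2

As given, the longest chain is W4→W5→W7 = 6+3+9 = 18, so the finish is 18 days.
W5 lies on that path, so at 5 days the path becomes 20 days.
That remains the longest chain; total 20 days.
Change in finish: 20 − 18 = +2 days.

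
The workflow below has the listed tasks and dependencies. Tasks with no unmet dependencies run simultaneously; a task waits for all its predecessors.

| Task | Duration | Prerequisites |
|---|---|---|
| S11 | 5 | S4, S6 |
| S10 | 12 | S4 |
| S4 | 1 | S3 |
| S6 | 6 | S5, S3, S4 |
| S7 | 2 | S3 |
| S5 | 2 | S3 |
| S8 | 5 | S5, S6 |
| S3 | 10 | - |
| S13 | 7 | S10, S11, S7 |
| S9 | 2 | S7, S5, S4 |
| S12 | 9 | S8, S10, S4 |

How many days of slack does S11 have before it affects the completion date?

2

S3→S4→S10→S12 = 10+1+12+9 = 32 sets the makespan at 32 days.
The longest chain containing S11 totals 30 days.
Float = 32 − 30 = 2.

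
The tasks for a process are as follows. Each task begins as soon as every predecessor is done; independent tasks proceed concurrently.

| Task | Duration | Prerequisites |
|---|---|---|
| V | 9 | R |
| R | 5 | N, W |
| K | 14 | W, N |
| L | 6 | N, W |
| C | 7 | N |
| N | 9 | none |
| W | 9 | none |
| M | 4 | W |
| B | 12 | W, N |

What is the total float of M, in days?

10

W→K = 9+14 = 23 sets the makespan at 23 days.
The longest chain containing M totals 13 days.
Slack of M = 19 − 9 = 10 days.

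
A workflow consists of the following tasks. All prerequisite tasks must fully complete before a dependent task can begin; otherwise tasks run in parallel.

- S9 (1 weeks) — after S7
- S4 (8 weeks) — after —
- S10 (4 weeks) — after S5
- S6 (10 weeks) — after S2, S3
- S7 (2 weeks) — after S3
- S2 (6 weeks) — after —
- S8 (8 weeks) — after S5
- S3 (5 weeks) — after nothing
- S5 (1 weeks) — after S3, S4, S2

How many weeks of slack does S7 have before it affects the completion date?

9

The longest chain is S4→S5→S8 = 8+1+8 = 17; overall finish 17 weeks.
S7 finishes as early as 7 and must finish by 16.
Float = 17 − 8 = 9.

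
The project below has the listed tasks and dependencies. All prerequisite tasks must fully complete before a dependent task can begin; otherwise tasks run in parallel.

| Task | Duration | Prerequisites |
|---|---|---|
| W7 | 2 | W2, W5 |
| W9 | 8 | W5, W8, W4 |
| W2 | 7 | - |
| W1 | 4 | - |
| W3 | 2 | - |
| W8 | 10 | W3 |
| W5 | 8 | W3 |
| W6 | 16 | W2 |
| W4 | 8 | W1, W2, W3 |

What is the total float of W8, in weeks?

W2→W4→W9 = 7+8+8 = 23 sets the makespan at 23 weeks.
The longest chain containing W8 totals 20 weeks.
Float = 23 − 20 = 3.

3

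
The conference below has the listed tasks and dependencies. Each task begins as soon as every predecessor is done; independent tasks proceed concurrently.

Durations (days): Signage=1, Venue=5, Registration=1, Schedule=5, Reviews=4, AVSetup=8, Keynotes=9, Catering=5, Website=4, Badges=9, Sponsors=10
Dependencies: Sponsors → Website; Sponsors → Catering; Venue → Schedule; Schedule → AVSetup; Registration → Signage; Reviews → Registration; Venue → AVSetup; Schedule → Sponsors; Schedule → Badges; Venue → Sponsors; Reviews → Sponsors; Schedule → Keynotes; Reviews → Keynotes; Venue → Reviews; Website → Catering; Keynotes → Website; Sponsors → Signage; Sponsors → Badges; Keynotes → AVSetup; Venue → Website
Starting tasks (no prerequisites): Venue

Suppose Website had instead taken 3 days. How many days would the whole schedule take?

29

As given, the longest chain is Venue→Schedule→Sponsors→Website→Catering = 5+5+10+4+5 = 29, so the finish is 29 days.
Website lies on that path, so at 3 days the path becomes 28 days.
The binding chain switches to Venue→Schedule→Sponsors→Badges = 5+5+10+9 = 29; finish 29 days.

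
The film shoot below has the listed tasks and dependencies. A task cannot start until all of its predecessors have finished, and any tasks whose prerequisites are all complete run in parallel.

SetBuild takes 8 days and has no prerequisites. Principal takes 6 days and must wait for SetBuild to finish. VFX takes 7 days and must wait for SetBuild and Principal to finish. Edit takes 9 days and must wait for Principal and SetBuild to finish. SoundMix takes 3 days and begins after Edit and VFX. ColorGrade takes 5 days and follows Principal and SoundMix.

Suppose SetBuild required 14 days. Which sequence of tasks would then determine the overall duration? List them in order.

SetBuild, Principal, Edit, SoundMix, ColorGrade

Baseline: SetBuild→Principal→Edit→SoundMix→ColorGrade = 8+6+9+3+5 = 31 → 31 days.
Since SetBuild is critical, the +6 change carries straight to that chain (now 37 days).
That remains the longest chain; total 37 days.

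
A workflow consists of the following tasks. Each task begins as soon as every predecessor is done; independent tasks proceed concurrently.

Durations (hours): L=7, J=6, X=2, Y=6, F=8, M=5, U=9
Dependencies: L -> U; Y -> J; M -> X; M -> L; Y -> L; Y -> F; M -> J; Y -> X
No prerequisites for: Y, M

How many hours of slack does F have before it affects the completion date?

Y→L→U = 6+7+9 = 22 sets the makespan at 22 hours.
The longest chain containing F totals 14 hours.
Slack of F = 14 − 6 = 8 hours.

8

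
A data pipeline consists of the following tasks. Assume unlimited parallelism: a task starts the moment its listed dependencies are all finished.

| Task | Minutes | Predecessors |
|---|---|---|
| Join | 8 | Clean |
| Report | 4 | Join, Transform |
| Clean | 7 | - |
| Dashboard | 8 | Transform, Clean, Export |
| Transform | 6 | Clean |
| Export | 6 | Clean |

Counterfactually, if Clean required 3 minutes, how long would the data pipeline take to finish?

The binding path is Clean→Transform→Dashboard = 7+6+8 = 21; finish at 21 minutes.
Clean is on the critical path; changing it to 3 makes that path 17 minutes.
No other chain overtakes it, so the finish is 17 minutes.

17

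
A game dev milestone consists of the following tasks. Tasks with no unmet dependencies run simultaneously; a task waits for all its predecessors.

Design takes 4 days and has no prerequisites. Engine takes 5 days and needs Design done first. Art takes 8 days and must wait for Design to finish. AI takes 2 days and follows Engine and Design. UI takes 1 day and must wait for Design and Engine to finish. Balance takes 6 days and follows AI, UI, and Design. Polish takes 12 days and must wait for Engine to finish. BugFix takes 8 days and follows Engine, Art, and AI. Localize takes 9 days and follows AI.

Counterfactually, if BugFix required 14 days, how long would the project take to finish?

As given, the longest chain is Design→Engine→Polish = 4+5+12 = 21, so the finish is 21 days.
BugFix is off the critical path — its longest chain is 20 days, giving 1 of slack.
New critical path: Design→Art→BugFix = 4+8+14 = 26 ⇒ 26 days.

26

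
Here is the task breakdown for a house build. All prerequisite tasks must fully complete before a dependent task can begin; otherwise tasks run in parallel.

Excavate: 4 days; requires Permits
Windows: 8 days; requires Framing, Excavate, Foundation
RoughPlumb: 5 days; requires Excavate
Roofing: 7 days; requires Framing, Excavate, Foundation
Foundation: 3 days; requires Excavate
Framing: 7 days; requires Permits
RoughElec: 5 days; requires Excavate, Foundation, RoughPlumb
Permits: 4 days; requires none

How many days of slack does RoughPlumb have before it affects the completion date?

The longest chain is Permits→Excavate→Foundation→Windows = 4+4+3+8 = 19; overall finish 19 days.
The longest chain containing RoughPlumb totals 18 days.
So RoughPlumb can slip 14 − 13 = 1 day.

1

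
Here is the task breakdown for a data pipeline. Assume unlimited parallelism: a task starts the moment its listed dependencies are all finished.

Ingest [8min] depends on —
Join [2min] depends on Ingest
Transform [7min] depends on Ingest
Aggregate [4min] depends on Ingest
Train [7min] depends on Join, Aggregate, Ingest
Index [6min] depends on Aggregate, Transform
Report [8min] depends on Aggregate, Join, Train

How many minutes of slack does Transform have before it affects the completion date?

6

Critical path: Ingest→Aggregate→Train→Report = 8+4+7+8 = 27, so the finish is 27 minutes.
Longest path through Transform: 21 minutes (earliest finish 15, latest finish 21).
Float = 27 − 21 = 6.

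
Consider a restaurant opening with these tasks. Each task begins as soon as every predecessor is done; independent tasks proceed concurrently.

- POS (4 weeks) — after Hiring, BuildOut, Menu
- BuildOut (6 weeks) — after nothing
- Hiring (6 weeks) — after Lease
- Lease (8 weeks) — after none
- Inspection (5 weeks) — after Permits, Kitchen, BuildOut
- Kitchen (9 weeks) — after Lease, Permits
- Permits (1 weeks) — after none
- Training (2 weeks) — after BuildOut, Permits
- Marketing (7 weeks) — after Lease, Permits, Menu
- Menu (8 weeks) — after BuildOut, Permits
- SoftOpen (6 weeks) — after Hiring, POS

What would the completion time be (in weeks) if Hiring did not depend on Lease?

Before: longest chain Lease→Hiring→POS→SoftOpen = 8+6+4+6 = 24, finish 24.
Without Lease→Hiring, Hiring's earliest start moves from 8 to 0.
The longest chain is now BuildOut→Menu→POS→SoftOpen = 6+8+4+6 = 24, so the job takes 24 weeks.

24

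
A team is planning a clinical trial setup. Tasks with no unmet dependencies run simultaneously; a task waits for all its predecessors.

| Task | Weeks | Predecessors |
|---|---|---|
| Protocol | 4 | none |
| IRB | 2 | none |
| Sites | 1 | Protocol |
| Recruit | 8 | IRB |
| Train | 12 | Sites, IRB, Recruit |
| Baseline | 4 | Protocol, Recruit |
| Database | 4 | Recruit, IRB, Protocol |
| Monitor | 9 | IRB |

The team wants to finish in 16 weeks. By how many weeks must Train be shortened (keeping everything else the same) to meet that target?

Current finish: 22 weeks; target: 16.
Train is on every critical path, so each week cut from Train cuts the finish by one (this holds down to a finish of 14).
Need 22 − 16 = 6 weeks off Train → Train becomes 6 weeks, finish becomes 16.

6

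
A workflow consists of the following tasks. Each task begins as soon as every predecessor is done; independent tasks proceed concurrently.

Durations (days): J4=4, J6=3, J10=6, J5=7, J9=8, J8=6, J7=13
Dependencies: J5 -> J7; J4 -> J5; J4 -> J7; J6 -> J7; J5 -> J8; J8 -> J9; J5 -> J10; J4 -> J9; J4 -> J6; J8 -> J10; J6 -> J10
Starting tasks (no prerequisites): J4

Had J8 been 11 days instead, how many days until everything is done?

30

Actual critical path: J4→J5→J8→J9 = 4+7+6+8 = 25 ⇒ 25 days.
Since J8 is critical, the +5 change carries straight to that chain (now 30 days).
The critical path is still J4→J5→J8→J9; finish is now 30 days.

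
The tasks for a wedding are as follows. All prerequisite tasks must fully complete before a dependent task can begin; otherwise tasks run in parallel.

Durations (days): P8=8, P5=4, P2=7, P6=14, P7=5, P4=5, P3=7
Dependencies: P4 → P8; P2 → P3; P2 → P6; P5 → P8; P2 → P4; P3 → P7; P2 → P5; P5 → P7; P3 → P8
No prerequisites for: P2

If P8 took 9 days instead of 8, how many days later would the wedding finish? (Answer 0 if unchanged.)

1

As given, the longest chain is P2→P3→P8 = 7+7+8 = 22, so the finish is 22 days.
Since P8 is critical, the +1 change carries straight to that chain (now 23 days).
The critical path is still P2→P3→P8; finish is now 23 days.
Change in finish: 23 − 22 = +1 days.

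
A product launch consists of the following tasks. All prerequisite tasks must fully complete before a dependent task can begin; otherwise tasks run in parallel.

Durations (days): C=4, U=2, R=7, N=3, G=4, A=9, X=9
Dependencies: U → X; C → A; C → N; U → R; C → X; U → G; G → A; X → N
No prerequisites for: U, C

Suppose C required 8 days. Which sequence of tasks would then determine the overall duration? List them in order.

C, X, N

Baseline: C→X→N = 4+9+3 = 16 → 16 days.
Since C is critical, the +4 change carries straight to that chain (now 20 days).
The critical path is still C→X→N; finish is now 20 days.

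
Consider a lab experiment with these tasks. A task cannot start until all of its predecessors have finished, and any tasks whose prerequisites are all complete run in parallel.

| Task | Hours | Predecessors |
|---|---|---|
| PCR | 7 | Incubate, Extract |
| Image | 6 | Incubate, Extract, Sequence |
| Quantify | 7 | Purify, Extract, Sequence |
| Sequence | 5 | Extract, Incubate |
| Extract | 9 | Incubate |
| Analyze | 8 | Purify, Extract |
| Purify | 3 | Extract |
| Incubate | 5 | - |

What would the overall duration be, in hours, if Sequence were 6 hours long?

Actual critical path: Incubate→Extract→Sequence→Quantify = 5+9+5+7 = 26 ⇒ 26 hours.
Sequence is on the critical path; changing it to 6 makes that path 27 hours.
The critical path is still Incubate→Extract→Sequence→Quantify; finish is now 27 hours.

27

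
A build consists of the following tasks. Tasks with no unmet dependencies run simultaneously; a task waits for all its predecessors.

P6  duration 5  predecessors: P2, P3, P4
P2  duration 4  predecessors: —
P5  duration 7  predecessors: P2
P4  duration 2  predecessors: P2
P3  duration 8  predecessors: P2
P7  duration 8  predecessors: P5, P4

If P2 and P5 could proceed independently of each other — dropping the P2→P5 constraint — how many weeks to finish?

17

Before: longest chain P2→P5→P7 = 4+7+8 = 19, finish 19.
Without P2→P5, P5's earliest start moves from 4 to 0.
After: P2→P3→P6 = 4+8+5 = 17 → 17 weeks.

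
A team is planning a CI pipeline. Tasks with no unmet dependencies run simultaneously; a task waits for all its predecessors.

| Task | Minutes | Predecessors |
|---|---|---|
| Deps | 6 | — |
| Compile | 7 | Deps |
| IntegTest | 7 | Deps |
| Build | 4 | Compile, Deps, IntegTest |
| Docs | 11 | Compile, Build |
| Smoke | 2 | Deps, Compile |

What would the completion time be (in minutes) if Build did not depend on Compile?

With the dependency in place, Deps→Compile→Build→Docs = 6+7+4+11 = 28 sets the finish at 28 minutes.
Dropping Compile→Build doesn't change Build's earliest start (13); another predecessor still binds.
The longest chain is now Deps→IntegTest→Build→Docs = 6+7+4+11 = 28, so the plan takes 28 minutes.

28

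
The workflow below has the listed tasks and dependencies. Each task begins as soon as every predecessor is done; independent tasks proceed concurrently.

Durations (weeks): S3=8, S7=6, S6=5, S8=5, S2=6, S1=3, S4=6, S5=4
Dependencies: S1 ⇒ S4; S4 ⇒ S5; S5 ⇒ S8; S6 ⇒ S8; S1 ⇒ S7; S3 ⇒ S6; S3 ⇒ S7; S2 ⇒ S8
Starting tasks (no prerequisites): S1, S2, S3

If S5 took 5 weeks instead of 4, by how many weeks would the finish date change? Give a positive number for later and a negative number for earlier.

1

Actual critical path: S1→S4→S5→S8 = 3+6+4+5 = 18 ⇒ 18 weeks.
S5 is on the critical path; changing it to 5 makes that path 19 weeks.
The critical path is still S1→S4→S5→S8; finish is now 19 weeks.
Change in finish: 19 − 18 = +1 weeks.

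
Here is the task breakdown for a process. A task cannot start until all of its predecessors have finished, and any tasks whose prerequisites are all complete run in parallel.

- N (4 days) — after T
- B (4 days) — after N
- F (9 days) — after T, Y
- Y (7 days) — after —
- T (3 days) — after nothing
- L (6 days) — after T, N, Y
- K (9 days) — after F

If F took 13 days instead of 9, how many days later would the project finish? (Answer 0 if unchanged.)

4

Actual critical path: Y→F→K = 7+9+9 = 25 ⇒ 25 days.
F lies on that path, so at 13 days the path becomes 29 days.
The critical path is still Y→F→K; finish is now 29 days.
Change in finish: 29 − 25 = +4 days.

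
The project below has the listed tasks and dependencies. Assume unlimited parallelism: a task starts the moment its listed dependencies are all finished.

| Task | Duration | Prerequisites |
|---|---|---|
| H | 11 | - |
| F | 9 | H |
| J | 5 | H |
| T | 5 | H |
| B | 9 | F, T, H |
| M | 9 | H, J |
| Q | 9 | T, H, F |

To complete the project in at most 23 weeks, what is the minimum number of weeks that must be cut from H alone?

Current finish: 29 weeks; target: 23.
H is on every critical path, so each week cut from H cuts the finish by one (this holds down to a finish of 19).
Need 29 − 23 = 6 weeks off H → H becomes 5 weeks, finish becomes 23.

6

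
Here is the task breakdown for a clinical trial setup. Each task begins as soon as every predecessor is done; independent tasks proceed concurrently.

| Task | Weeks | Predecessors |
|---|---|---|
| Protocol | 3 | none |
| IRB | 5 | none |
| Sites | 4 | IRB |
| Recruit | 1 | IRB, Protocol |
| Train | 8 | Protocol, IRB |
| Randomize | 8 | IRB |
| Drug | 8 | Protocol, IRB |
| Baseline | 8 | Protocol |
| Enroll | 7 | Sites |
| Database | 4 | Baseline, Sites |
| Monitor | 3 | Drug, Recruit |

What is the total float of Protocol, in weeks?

The longest chain is IRB→Sites→Enroll = 5+4+7 = 16; overall finish 16 weeks.
The longest chain containing Protocol totals 15 weeks.
Slack of Protocol = 1 − 0 = 1 week.

1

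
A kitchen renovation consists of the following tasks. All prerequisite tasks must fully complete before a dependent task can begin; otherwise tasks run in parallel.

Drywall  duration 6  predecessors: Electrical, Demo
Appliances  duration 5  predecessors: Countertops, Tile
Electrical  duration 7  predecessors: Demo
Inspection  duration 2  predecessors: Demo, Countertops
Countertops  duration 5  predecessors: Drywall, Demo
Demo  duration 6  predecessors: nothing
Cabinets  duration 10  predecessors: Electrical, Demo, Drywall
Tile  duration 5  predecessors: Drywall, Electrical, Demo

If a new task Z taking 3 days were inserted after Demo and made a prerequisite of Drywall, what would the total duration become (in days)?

Originally the job takes 29 days.
With Z inserted, Drywall now waits for max(Electrical, Demo, Z).
New critical path: Demo→Electrical→Drywall→Cabinets = 6+7+6+10 = 29 ⇒ 29 days.

29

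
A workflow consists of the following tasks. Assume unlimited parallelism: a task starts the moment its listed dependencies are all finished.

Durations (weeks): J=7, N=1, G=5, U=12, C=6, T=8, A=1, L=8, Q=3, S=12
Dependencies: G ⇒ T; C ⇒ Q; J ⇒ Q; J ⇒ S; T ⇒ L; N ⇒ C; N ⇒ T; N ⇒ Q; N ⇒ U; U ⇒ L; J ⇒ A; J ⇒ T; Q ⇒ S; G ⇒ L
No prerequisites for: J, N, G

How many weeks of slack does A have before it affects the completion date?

Critical path: J→T→L = 7+8+8 = 23, so the finish is 23 weeks.
Longest path through A: 8 weeks (earliest finish 8, latest finish 23).
Float = 23 − 8 = 15.

15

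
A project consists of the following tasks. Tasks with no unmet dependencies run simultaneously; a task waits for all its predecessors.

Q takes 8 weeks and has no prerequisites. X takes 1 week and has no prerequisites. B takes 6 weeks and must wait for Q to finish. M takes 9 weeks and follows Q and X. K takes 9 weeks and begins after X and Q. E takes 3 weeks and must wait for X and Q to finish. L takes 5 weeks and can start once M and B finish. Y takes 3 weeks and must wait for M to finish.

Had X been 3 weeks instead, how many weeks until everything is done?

22

Actual critical path: Q→M→L = 8+9+5 = 22 ⇒ 22 weeks.
X has 7 weeks of float (longest path through it is 15).
The critical path is still Q→M→L; finish is now 22 weeks.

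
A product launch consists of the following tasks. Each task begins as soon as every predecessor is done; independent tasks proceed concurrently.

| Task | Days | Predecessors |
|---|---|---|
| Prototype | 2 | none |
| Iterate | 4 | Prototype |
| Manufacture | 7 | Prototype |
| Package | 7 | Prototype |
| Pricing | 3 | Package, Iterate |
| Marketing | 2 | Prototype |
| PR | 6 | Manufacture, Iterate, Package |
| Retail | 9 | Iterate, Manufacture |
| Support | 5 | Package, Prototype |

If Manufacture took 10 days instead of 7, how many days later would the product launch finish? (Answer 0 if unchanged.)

3

Critical path before the change: Prototype→Manufacture→Retail = 2+7+9 = 18 giving 18 days.
Manufacture lies on that path, so at 10 days the path becomes 21 days.
That remains the longest chain; total 21 days.
Change in finish: 21 − 18 = +3 days.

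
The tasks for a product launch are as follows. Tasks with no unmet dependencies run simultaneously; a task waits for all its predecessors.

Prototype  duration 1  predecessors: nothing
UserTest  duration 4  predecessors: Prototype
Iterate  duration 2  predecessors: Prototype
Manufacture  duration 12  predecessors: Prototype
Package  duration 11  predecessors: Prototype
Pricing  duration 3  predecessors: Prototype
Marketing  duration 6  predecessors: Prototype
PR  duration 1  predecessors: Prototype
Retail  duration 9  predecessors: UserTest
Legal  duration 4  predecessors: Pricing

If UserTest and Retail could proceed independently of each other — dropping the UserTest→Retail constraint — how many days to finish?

13

Before: longest chain Prototype→UserTest→Retail = 1+4+9 = 14, finish 14.
Without UserTest→Retail, Retail's earliest start moves from 5 to 0.
The longest chain is now Prototype→Manufacture = 1+12 = 13, so the job takes 13 days.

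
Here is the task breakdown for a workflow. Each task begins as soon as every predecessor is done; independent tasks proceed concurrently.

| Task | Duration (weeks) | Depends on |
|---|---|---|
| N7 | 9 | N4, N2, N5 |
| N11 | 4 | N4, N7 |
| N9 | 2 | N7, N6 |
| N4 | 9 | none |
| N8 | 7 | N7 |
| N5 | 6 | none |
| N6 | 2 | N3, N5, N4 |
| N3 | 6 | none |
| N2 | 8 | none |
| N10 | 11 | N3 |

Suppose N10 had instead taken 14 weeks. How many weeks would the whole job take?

25

As given, the longest chain is N4→N7→N8 = 9+9+7 = 25, so the finish is 25 weeks.
N10 has 8 weeks of float (longest path through it is 17).
That remains the longest chain; total 25 weeks.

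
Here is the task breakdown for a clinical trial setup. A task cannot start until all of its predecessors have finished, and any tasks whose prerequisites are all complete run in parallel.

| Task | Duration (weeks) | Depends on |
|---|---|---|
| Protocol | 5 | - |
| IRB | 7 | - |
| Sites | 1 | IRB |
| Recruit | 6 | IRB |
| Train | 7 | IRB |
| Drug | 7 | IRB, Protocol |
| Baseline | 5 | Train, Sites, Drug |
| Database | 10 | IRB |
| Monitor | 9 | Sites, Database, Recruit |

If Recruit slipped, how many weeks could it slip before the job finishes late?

4

IRB→Database→Monitor = 7+10+9 = 26 sets the makespan at 26 weeks.
Longest path through Recruit: 22 weeks (earliest finish 13, latest finish 17).
So Recruit can slip 17 − 13 = 4 weeks.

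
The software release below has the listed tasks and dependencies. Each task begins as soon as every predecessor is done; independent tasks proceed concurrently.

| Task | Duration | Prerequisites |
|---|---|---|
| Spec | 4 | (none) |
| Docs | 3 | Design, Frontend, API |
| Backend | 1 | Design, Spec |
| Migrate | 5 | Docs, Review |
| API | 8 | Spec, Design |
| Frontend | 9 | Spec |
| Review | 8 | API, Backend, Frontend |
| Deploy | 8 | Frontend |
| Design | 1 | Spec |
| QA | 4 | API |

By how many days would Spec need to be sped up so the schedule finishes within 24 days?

Current finish: 26 days; target: 24.
Spec is on every critical path, so each day cut from Spec cuts the finish by one (this holds down to a finish of 23).
Need 26 − 24 = 2 days off Spec → Spec becomes 2 days, finish becomes 24.

2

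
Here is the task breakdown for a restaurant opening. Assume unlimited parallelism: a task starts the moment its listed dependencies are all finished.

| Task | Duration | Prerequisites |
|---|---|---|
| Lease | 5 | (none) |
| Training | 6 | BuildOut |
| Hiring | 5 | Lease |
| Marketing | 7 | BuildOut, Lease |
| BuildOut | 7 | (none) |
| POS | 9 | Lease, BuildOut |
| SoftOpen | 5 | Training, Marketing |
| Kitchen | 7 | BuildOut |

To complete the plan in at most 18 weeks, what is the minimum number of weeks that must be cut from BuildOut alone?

Current finish: 19 weeks; target: 18.
BuildOut is on every critical path, so each week cut from BuildOut cuts the finish by one (this holds down to a finish of 17).
Need 19 − 18 = 1 week off BuildOut → BuildOut becomes 6 weeks, finish becomes 18.

1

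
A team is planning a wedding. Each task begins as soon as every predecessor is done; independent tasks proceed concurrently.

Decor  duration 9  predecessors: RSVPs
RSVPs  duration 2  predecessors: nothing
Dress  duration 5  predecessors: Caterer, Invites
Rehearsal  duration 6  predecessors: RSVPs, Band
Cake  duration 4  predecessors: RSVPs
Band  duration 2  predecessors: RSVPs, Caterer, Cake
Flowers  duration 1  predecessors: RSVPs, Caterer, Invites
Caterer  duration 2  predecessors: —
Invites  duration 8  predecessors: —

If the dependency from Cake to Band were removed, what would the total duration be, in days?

13

With the dependency in place, RSVPs→Cake→Band→Rehearsal = 2+4+2+6 = 14 sets the finish at 14 days.
Without Cake→Band, Band's earliest start moves from 6 to 2.
New critical path: Invites→Dress = 8+5 = 13 ⇒ 13 days.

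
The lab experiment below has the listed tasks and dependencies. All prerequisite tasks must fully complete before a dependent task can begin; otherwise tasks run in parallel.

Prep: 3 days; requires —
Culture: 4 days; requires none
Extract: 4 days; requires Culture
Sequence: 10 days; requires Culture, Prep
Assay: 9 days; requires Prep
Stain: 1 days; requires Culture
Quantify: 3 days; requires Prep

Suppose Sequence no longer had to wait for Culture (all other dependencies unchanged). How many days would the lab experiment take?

13

Original critical path: Culture→Sequence = 4+10 = 14 ⇒ 14 days.
Without Culture→Sequence, Sequence's earliest start moves from 4 to 3.
New critical path: Prep→Sequence = 3+10 = 13 ⇒ 13 days.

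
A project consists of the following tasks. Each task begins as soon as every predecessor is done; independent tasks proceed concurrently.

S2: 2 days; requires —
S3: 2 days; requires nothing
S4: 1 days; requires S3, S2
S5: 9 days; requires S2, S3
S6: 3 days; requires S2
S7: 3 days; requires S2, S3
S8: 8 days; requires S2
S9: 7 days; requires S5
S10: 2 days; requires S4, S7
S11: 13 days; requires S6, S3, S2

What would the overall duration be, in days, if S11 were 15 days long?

20

Critical path before the change: S2→S6→S11 = 2+3+13 = 18 giving 18 days.
Since S11 is critical, the +2 change carries straight to that chain (now 20 days).
That remains the longest chain; total 20 days.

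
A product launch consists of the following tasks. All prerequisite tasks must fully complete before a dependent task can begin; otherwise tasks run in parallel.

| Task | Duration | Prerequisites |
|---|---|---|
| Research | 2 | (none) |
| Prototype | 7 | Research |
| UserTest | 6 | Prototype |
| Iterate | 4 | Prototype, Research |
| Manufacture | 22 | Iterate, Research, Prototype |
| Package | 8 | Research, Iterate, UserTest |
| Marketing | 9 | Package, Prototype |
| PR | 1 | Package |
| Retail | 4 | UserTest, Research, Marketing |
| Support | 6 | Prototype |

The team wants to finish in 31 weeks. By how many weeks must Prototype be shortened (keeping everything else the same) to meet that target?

Current finish: 36 weeks; target: 31.
Prototype is on every critical path, so each week cut from Prototype cuts the finish by one (this holds down to a finish of 30).
Need 36 − 31 = 5 weeks off Prototype → Prototype becomes 2 weeks, finish becomes 31.

5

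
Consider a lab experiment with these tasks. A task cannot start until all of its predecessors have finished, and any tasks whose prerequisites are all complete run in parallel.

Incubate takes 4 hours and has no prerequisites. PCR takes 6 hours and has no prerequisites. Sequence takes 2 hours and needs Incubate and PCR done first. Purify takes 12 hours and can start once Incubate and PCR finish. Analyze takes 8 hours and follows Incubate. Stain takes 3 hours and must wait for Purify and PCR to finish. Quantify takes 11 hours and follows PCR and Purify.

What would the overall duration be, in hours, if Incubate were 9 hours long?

As given, the longest chain is PCR→Purify→Quantify = 6+12+11 = 29, so the finish is 29 hours.
Incubate is off the critical path — its longest chain is 27 hours, giving 2 of slack.
New critical path: Incubate→Purify→Quantify = 9+12+11 = 32 ⇒ 32 hours.

32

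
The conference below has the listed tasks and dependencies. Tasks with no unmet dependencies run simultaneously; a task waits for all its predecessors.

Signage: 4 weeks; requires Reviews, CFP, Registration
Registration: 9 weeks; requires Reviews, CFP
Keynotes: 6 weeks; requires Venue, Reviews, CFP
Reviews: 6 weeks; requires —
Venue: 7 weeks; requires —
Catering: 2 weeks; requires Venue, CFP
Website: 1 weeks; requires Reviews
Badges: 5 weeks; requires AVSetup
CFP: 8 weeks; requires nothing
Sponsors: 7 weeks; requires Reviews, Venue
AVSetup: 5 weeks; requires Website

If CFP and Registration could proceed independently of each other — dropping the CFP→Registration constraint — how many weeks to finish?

Before: longest chain CFP→Registration→Signage = 8+9+4 = 21, finish 21.
Without CFP→Registration, Registration's earliest start moves from 8 to 6.
The longest chain is now Reviews→Registration→Signage = 6+9+4 = 19, so the plan takes 19 weeks.

19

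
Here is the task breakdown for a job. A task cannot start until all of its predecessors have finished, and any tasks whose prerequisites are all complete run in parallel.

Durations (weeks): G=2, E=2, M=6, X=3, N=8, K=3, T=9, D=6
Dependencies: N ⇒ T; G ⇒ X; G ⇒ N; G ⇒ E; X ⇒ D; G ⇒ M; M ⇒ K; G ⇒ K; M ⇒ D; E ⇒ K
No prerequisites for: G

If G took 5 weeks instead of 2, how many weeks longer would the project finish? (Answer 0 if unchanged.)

3

Critical path before the change: G→N→T = 2+8+9 = 19 giving 19 weeks.
G is on the critical path; changing it to 5 makes that path 22 weeks.
No other chain overtakes it, so the finish is 22 weeks.
Change in finish: 22 − 19 = +3 weeks.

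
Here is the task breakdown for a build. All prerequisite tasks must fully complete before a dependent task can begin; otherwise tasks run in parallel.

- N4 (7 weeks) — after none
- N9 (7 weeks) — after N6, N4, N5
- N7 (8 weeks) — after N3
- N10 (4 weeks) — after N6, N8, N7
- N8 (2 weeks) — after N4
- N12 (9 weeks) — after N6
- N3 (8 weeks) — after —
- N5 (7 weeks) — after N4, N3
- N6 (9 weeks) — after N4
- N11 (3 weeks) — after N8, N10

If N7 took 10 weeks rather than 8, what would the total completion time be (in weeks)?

As given, the longest chain is N4→N6→N12 = 7+9+9 = 25, so the finish is 25 weeks.
N7 is off the critical path — its longest chain is 23 weeks, giving 2 of slack.
Now N3→N7→N10→N11 = 8+10+4+3 = 25 is longest, so the finish becomes 25 weeks.

25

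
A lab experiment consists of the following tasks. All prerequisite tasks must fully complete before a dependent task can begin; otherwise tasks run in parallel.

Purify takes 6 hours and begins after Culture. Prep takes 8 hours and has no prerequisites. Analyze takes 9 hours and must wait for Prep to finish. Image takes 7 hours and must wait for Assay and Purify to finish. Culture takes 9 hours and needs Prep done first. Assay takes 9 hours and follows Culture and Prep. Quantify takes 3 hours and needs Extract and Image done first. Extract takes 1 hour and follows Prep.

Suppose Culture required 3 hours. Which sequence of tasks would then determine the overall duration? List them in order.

Baseline: Prep→Culture→Assay→Image→Quantify = 8+9+9+7+3 = 36 → 36 hours.
Culture lies on that path, so at 3 hours the path becomes 30 hours.
The critical path is still Prep→Culture→Assay→Image→Quantify; finish is now 30 hours.

Prep, Culture, Assay, Image, Quantify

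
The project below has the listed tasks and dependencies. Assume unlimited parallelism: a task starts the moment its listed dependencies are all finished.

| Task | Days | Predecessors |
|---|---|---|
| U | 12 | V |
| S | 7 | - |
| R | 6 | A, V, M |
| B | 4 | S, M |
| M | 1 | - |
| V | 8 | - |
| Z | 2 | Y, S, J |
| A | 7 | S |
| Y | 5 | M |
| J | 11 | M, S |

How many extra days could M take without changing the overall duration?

The longest chain is V→U = 8+12 = 20; overall finish 20 days.
The longest chain containing M totals 14 days.
So M can slip 7 − 1 = 6 days.

6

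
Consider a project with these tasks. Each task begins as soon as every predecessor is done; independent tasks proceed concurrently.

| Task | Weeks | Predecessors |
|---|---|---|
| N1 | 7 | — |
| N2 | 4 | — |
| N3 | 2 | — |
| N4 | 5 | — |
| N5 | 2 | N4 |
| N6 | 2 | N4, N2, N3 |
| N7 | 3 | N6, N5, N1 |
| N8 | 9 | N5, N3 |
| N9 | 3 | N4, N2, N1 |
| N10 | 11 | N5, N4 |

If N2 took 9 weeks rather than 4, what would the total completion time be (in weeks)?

18

As given, the longest chain is N4→N5→N10 = 5+2+11 = 18, so the finish is 18 weeks.
The longest path through N2 is only 9 weeks, so N2 has float 9.
No other chain overtakes it, so the finish is 18 weeks.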